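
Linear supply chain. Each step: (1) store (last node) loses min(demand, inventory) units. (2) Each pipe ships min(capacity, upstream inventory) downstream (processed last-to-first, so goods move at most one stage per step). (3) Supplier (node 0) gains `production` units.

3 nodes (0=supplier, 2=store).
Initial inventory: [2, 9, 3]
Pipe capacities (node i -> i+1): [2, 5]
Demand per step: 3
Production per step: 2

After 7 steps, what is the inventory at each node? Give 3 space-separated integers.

Step 1: demand=3,sold=3 ship[1->2]=5 ship[0->1]=2 prod=2 -> inv=[2 6 5]
Step 2: demand=3,sold=3 ship[1->2]=5 ship[0->1]=2 prod=2 -> inv=[2 3 7]
Step 3: demand=3,sold=3 ship[1->2]=3 ship[0->1]=2 prod=2 -> inv=[2 2 7]
Step 4: demand=3,sold=3 ship[1->2]=2 ship[0->1]=2 prod=2 -> inv=[2 2 6]
Step 5: demand=3,sold=3 ship[1->2]=2 ship[0->1]=2 prod=2 -> inv=[2 2 5]
Step 6: demand=3,sold=3 ship[1->2]=2 ship[0->1]=2 prod=2 -> inv=[2 2 4]
Step 7: demand=3,sold=3 ship[1->2]=2 ship[0->1]=2 prod=2 -> inv=[2 2 3]

2 2 3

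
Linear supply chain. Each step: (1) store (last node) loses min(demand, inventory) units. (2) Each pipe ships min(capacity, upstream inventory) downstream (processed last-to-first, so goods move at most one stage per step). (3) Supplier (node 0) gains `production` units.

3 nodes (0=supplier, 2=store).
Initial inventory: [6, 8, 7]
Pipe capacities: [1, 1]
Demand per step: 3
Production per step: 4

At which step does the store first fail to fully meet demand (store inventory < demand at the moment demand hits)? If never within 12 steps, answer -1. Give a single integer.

Step 1: demand=3,sold=3 ship[1->2]=1 ship[0->1]=1 prod=4 -> [9 8 5]
Step 2: demand=3,sold=3 ship[1->2]=1 ship[0->1]=1 prod=4 -> [12 8 3]
Step 3: demand=3,sold=3 ship[1->2]=1 ship[0->1]=1 prod=4 -> [15 8 1]
Step 4: demand=3,sold=1 ship[1->2]=1 ship[0->1]=1 prod=4 -> [18 8 1]
Step 5: demand=3,sold=1 ship[1->2]=1 ship[0->1]=1 prod=4 -> [21 8 1]
Step 6: demand=3,sold=1 ship[1->2]=1 ship[0->1]=1 prod=4 -> [24 8 1]
Step 7: demand=3,sold=1 ship[1->2]=1 ship[0->1]=1 prod=4 -> [27 8 1]
Step 8: demand=3,sold=1 ship[1->2]=1 ship[0->1]=1 prod=4 -> [30 8 1]
Step 9: demand=3,sold=1 ship[1->2]=1 ship[0->1]=1 prod=4 -> [33 8 1]
Step 10: demand=3,sold=1 ship[1->2]=1 ship[0->1]=1 prod=4 -> [36 8 1]
Step 11: demand=3,sold=1 ship[1->2]=1 ship[0->1]=1 prod=4 -> [39 8 1]
Step 12: demand=3,sold=1 ship[1->2]=1 ship[0->1]=1 prod=4 -> [42 8 1]
First stockout at step 4

4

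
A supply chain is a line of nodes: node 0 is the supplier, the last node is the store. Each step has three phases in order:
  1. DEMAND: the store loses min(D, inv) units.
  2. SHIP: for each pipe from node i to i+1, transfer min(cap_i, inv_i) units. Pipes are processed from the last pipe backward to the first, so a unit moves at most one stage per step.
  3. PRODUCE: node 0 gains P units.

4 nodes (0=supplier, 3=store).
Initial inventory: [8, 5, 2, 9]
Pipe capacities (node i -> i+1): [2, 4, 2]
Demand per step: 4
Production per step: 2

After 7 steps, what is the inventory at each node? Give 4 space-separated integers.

Step 1: demand=4,sold=4 ship[2->3]=2 ship[1->2]=4 ship[0->1]=2 prod=2 -> inv=[8 3 4 7]
Step 2: demand=4,sold=4 ship[2->3]=2 ship[1->2]=3 ship[0->1]=2 prod=2 -> inv=[8 2 5 5]
Step 3: demand=4,sold=4 ship[2->3]=2 ship[1->2]=2 ship[0->1]=2 prod=2 -> inv=[8 2 5 3]
Step 4: demand=4,sold=3 ship[2->3]=2 ship[1->2]=2 ship[0->1]=2 prod=2 -> inv=[8 2 5 2]
Step 5: demand=4,sold=2 ship[2->3]=2 ship[1->2]=2 ship[0->1]=2 prod=2 -> inv=[8 2 5 2]
Step 6: demand=4,sold=2 ship[2->3]=2 ship[1->2]=2 ship[0->1]=2 prod=2 -> inv=[8 2 5 2]
Step 7: demand=4,sold=2 ship[2->3]=2 ship[1->2]=2 ship[0->1]=2 prod=2 -> inv=[8 2 5 2]

8 2 5 2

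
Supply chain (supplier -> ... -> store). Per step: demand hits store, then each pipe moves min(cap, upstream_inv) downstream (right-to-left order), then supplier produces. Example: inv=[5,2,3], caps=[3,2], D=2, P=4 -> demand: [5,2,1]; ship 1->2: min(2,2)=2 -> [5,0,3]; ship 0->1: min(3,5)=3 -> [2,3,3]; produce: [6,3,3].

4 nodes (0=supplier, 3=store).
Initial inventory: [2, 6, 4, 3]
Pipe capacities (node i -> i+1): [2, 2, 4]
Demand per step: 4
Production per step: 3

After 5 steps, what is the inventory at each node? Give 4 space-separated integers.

Step 1: demand=4,sold=3 ship[2->3]=4 ship[1->2]=2 ship[0->1]=2 prod=3 -> inv=[3 6 2 4]
Step 2: demand=4,sold=4 ship[2->3]=2 ship[1->2]=2 ship[0->1]=2 prod=3 -> inv=[4 6 2 2]
Step 3: demand=4,sold=2 ship[2->3]=2 ship[1->2]=2 ship[0->1]=2 prod=3 -> inv=[5 6 2 2]
Step 4: demand=4,sold=2 ship[2->3]=2 ship[1->2]=2 ship[0->1]=2 prod=3 -> inv=[6 6 2 2]
Step 5: demand=4,sold=2 ship[2->3]=2 ship[1->2]=2 ship[0->1]=2 prod=3 -> inv=[7 6 2 2]

7 6 2 2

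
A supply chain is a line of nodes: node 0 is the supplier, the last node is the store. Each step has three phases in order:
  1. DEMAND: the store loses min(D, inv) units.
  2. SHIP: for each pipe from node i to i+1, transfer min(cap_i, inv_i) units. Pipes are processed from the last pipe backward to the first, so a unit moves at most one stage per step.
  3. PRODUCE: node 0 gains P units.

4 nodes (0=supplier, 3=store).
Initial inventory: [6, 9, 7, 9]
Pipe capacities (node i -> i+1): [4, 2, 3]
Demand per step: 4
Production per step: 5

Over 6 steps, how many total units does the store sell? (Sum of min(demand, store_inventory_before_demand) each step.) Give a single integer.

Answer: 24

Derivation:
Step 1: sold=4 (running total=4) -> [7 11 6 8]
Step 2: sold=4 (running total=8) -> [8 13 5 7]
Step 3: sold=4 (running total=12) -> [9 15 4 6]
Step 4: sold=4 (running total=16) -> [10 17 3 5]
Step 5: sold=4 (running total=20) -> [11 19 2 4]
Step 6: sold=4 (running total=24) -> [12 21 2 2]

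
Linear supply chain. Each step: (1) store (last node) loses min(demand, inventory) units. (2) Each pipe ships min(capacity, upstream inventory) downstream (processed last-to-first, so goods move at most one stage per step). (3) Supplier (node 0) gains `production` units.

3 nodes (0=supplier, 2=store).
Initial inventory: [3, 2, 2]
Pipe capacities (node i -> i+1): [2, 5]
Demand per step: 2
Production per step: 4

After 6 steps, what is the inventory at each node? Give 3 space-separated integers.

Step 1: demand=2,sold=2 ship[1->2]=2 ship[0->1]=2 prod=4 -> inv=[5 2 2]
Step 2: demand=2,sold=2 ship[1->2]=2 ship[0->1]=2 prod=4 -> inv=[7 2 2]
Step 3: demand=2,sold=2 ship[1->2]=2 ship[0->1]=2 prod=4 -> inv=[9 2 2]
Step 4: demand=2,sold=2 ship[1->2]=2 ship[0->1]=2 prod=4 -> inv=[11 2 2]
Step 5: demand=2,sold=2 ship[1->2]=2 ship[0->1]=2 prod=4 -> inv=[13 2 2]
Step 6: demand=2,sold=2 ship[1->2]=2 ship[0->1]=2 prod=4 -> inv=[15 2 2]

15 2 2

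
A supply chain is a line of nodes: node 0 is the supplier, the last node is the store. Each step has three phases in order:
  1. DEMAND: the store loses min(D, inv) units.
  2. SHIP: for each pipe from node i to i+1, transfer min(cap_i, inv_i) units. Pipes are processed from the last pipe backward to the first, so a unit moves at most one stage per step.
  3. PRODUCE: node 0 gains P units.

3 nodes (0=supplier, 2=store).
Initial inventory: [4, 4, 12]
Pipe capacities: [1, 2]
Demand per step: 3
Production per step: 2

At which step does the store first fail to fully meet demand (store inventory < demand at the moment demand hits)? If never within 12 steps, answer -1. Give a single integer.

Step 1: demand=3,sold=3 ship[1->2]=2 ship[0->1]=1 prod=2 -> [5 3 11]
Step 2: demand=3,sold=3 ship[1->2]=2 ship[0->1]=1 prod=2 -> [6 2 10]
Step 3: demand=3,sold=3 ship[1->2]=2 ship[0->1]=1 prod=2 -> [7 1 9]
Step 4: demand=3,sold=3 ship[1->2]=1 ship[0->1]=1 prod=2 -> [8 1 7]
Step 5: demand=3,sold=3 ship[1->2]=1 ship[0->1]=1 prod=2 -> [9 1 5]
Step 6: demand=3,sold=3 ship[1->2]=1 ship[0->1]=1 prod=2 -> [10 1 3]
Step 7: demand=3,sold=3 ship[1->2]=1 ship[0->1]=1 prod=2 -> [11 1 1]
Step 8: demand=3,sold=1 ship[1->2]=1 ship[0->1]=1 prod=2 -> [12 1 1]
Step 9: demand=3,sold=1 ship[1->2]=1 ship[0->1]=1 prod=2 -> [13 1 1]
Step 10: demand=3,sold=1 ship[1->2]=1 ship[0->1]=1 prod=2 -> [14 1 1]
Step 11: demand=3,sold=1 ship[1->2]=1 ship[0->1]=1 prod=2 -> [15 1 1]
Step 12: demand=3,sold=1 ship[1->2]=1 ship[0->1]=1 prod=2 -> [16 1 1]
First stockout at step 8

8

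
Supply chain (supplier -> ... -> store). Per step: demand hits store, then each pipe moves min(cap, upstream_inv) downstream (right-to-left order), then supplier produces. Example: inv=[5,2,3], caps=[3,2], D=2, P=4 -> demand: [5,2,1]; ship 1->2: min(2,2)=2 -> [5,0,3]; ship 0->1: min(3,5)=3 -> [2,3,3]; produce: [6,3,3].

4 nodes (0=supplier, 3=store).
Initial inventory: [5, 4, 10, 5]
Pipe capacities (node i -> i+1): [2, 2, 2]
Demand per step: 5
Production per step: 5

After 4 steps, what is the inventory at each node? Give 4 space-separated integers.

Step 1: demand=5,sold=5 ship[2->3]=2 ship[1->2]=2 ship[0->1]=2 prod=5 -> inv=[8 4 10 2]
Step 2: demand=5,sold=2 ship[2->3]=2 ship[1->2]=2 ship[0->1]=2 prod=5 -> inv=[11 4 10 2]
Step 3: demand=5,sold=2 ship[2->3]=2 ship[1->2]=2 ship[0->1]=2 prod=5 -> inv=[14 4 10 2]
Step 4: demand=5,sold=2 ship[2->3]=2 ship[1->2]=2 ship[0->1]=2 prod=5 -> inv=[17 4 10 2]

17 4 10 2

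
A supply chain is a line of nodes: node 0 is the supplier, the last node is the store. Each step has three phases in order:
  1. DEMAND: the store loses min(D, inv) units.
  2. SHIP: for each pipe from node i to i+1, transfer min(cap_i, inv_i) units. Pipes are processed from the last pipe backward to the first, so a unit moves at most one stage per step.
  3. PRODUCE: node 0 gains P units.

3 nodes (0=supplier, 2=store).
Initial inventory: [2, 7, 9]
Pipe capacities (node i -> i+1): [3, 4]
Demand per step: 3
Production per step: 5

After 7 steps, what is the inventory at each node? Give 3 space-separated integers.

Step 1: demand=3,sold=3 ship[1->2]=4 ship[0->1]=2 prod=5 -> inv=[5 5 10]
Step 2: demand=3,sold=3 ship[1->2]=4 ship[0->1]=3 prod=5 -> inv=[7 4 11]
Step 3: demand=3,sold=3 ship[1->2]=4 ship[0->1]=3 prod=5 -> inv=[9 3 12]
Step 4: demand=3,sold=3 ship[1->2]=3 ship[0->1]=3 prod=5 -> inv=[11 3 12]
Step 5: demand=3,sold=3 ship[1->2]=3 ship[0->1]=3 prod=5 -> inv=[13 3 12]
Step 6: demand=3,sold=3 ship[1->2]=3 ship[0->1]=3 prod=5 -> inv=[15 3 12]
Step 7: demand=3,sold=3 ship[1->2]=3 ship[0->1]=3 prod=5 -> inv=[17 3 12]

17 3 12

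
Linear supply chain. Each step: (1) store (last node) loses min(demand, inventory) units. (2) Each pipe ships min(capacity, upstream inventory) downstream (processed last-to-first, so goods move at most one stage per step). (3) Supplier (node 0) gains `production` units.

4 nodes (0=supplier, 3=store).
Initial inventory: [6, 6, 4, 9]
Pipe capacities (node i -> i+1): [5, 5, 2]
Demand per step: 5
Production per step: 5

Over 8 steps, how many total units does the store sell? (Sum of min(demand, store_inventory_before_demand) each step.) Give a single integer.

Answer: 23

Derivation:
Step 1: sold=5 (running total=5) -> [6 6 7 6]
Step 2: sold=5 (running total=10) -> [6 6 10 3]
Step 3: sold=3 (running total=13) -> [6 6 13 2]
Step 4: sold=2 (running total=15) -> [6 6 16 2]
Step 5: sold=2 (running total=17) -> [6 6 19 2]
Step 6: sold=2 (running total=19) -> [6 6 22 2]
Step 7: sold=2 (running total=21) -> [6 6 25 2]
Step 8: sold=2 (running total=23) -> [6 6 28 2]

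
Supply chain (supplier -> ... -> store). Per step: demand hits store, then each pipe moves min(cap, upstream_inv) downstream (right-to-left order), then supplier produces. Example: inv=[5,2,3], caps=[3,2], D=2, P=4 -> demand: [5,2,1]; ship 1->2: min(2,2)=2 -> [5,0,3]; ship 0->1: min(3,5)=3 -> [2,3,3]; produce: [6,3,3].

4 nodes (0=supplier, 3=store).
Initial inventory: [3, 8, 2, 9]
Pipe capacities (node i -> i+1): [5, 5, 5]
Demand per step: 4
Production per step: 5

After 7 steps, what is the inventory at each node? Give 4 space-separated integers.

Step 1: demand=4,sold=4 ship[2->3]=2 ship[1->2]=5 ship[0->1]=3 prod=5 -> inv=[5 6 5 7]
Step 2: demand=4,sold=4 ship[2->3]=5 ship[1->2]=5 ship[0->1]=5 prod=5 -> inv=[5 6 5 8]
Step 3: demand=4,sold=4 ship[2->3]=5 ship[1->2]=5 ship[0->1]=5 prod=5 -> inv=[5 6 5 9]
Step 4: demand=4,sold=4 ship[2->3]=5 ship[1->2]=5 ship[0->1]=5 prod=5 -> inv=[5 6 5 10]
Step 5: demand=4,sold=4 ship[2->3]=5 ship[1->2]=5 ship[0->1]=5 prod=5 -> inv=[5 6 5 11]
Step 6: demand=4,sold=4 ship[2->3]=5 ship[1->2]=5 ship[0->1]=5 prod=5 -> inv=[5 6 5 12]
Step 7: demand=4,sold=4 ship[2->3]=5 ship[1->2]=5 ship[0->1]=5 prod=5 -> inv=[5 6 5 13]

5 6 5 13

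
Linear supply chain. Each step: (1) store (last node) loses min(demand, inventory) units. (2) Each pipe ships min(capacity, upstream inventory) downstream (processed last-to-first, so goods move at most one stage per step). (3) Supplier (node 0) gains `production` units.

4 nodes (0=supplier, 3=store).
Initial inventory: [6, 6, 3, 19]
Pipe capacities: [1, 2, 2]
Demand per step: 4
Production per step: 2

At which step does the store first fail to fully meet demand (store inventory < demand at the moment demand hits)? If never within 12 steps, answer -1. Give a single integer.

Step 1: demand=4,sold=4 ship[2->3]=2 ship[1->2]=2 ship[0->1]=1 prod=2 -> [7 5 3 17]
Step 2: demand=4,sold=4 ship[2->3]=2 ship[1->2]=2 ship[0->1]=1 prod=2 -> [8 4 3 15]
Step 3: demand=4,sold=4 ship[2->3]=2 ship[1->2]=2 ship[0->1]=1 prod=2 -> [9 3 3 13]
Step 4: demand=4,sold=4 ship[2->3]=2 ship[1->2]=2 ship[0->1]=1 prod=2 -> [10 2 3 11]
Step 5: demand=4,sold=4 ship[2->3]=2 ship[1->2]=2 ship[0->1]=1 prod=2 -> [11 1 3 9]
Step 6: demand=4,sold=4 ship[2->3]=2 ship[1->2]=1 ship[0->1]=1 prod=2 -> [12 1 2 7]
Step 7: demand=4,sold=4 ship[2->3]=2 ship[1->2]=1 ship[0->1]=1 prod=2 -> [13 1 1 5]
Step 8: demand=4,sold=4 ship[2->3]=1 ship[1->2]=1 ship[0->1]=1 prod=2 -> [14 1 1 2]
Step 9: demand=4,sold=2 ship[2->3]=1 ship[1->2]=1 ship[0->1]=1 prod=2 -> [15 1 1 1]
Step 10: demand=4,sold=1 ship[2->3]=1 ship[1->2]=1 ship[0->1]=1 prod=2 -> [16 1 1 1]
Step 11: demand=4,sold=1 ship[2->3]=1 ship[1->2]=1 ship[0->1]=1 prod=2 -> [17 1 1 1]
Step 12: demand=4,sold=1 ship[2->3]=1 ship[1->2]=1 ship[0->1]=1 prod=2 -> [18 1 1 1]
First stockout at step 9

9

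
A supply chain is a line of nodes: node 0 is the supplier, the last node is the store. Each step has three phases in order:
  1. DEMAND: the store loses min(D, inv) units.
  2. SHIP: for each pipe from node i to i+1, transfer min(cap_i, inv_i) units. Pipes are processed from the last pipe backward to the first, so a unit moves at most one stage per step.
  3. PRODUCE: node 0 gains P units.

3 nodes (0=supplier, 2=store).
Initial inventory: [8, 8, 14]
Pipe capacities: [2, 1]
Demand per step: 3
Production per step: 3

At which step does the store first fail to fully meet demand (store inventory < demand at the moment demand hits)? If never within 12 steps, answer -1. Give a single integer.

Step 1: demand=3,sold=3 ship[1->2]=1 ship[0->1]=2 prod=3 -> [9 9 12]
Step 2: demand=3,sold=3 ship[1->2]=1 ship[0->1]=2 prod=3 -> [10 10 10]
Step 3: demand=3,sold=3 ship[1->2]=1 ship[0->1]=2 prod=3 -> [11 11 8]
Step 4: demand=3,sold=3 ship[1->2]=1 ship[0->1]=2 prod=3 -> [12 12 6]
Step 5: demand=3,sold=3 ship[1->2]=1 ship[0->1]=2 prod=3 -> [13 13 4]
Step 6: demand=3,sold=3 ship[1->2]=1 ship[0->1]=2 prod=3 -> [14 14 2]
Step 7: demand=3,sold=2 ship[1->2]=1 ship[0->1]=2 prod=3 -> [15 15 1]
Step 8: demand=3,sold=1 ship[1->2]=1 ship[0->1]=2 prod=3 -> [16 16 1]
Step 9: demand=3,sold=1 ship[1->2]=1 ship[0->1]=2 prod=3 -> [17 17 1]
Step 10: demand=3,sold=1 ship[1->2]=1 ship[0->1]=2 prod=3 -> [18 18 1]
Step 11: demand=3,sold=1 ship[1->2]=1 ship[0->1]=2 prod=3 -> [19 19 1]
Step 12: demand=3,sold=1 ship[1->2]=1 ship[0->1]=2 prod=3 -> [20 20 1]
First stockout at step 7

7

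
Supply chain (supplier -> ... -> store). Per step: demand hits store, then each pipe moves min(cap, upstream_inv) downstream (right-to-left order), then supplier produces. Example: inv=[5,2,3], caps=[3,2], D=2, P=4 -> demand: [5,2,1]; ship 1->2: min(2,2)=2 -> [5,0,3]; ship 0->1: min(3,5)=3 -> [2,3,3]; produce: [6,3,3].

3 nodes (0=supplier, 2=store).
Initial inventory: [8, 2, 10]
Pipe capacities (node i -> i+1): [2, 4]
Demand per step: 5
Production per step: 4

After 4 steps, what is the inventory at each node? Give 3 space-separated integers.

Step 1: demand=5,sold=5 ship[1->2]=2 ship[0->1]=2 prod=4 -> inv=[10 2 7]
Step 2: demand=5,sold=5 ship[1->2]=2 ship[0->1]=2 prod=4 -> inv=[12 2 4]
Step 3: demand=5,sold=4 ship[1->2]=2 ship[0->1]=2 prod=4 -> inv=[14 2 2]
Step 4: demand=5,sold=2 ship[1->2]=2 ship[0->1]=2 prod=4 -> inv=[16 2 2]

16 2 2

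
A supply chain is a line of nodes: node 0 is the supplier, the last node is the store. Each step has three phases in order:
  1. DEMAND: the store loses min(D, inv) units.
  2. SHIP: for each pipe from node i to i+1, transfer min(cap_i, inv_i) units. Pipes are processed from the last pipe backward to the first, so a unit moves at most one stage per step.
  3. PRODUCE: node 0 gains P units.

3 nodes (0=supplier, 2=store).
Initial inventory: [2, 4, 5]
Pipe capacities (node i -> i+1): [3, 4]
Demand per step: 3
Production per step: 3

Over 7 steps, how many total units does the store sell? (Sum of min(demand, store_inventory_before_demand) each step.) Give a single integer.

Answer: 21

Derivation:
Step 1: sold=3 (running total=3) -> [3 2 6]
Step 2: sold=3 (running total=6) -> [3 3 5]
Step 3: sold=3 (running total=9) -> [3 3 5]
Step 4: sold=3 (running total=12) -> [3 3 5]
Step 5: sold=3 (running total=15) -> [3 3 5]
Step 6: sold=3 (running total=18) -> [3 3 5]
Step 7: sold=3 (running total=21) -> [3 3 5]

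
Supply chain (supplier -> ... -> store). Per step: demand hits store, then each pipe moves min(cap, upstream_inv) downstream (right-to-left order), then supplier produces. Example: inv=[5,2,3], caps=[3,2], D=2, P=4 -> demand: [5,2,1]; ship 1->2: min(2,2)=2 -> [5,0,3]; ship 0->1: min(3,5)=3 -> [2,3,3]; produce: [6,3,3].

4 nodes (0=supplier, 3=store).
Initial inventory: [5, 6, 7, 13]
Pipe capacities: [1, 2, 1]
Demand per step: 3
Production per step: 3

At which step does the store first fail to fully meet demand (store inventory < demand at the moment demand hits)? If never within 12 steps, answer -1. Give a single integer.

Step 1: demand=3,sold=3 ship[2->3]=1 ship[1->2]=2 ship[0->1]=1 prod=3 -> [7 5 8 11]
Step 2: demand=3,sold=3 ship[2->3]=1 ship[1->2]=2 ship[0->1]=1 prod=3 -> [9 4 9 9]
Step 3: demand=3,sold=3 ship[2->3]=1 ship[1->2]=2 ship[0->1]=1 prod=3 -> [11 3 10 7]
Step 4: demand=3,sold=3 ship[2->3]=1 ship[1->2]=2 ship[0->1]=1 prod=3 -> [13 2 11 5]
Step 5: demand=3,sold=3 ship[2->3]=1 ship[1->2]=2 ship[0->1]=1 prod=3 -> [15 1 12 3]
Step 6: demand=3,sold=3 ship[2->3]=1 ship[1->2]=1 ship[0->1]=1 prod=3 -> [17 1 12 1]
Step 7: demand=3,sold=1 ship[2->3]=1 ship[1->2]=1 ship[0->1]=1 prod=3 -> [19 1 12 1]
Step 8: demand=3,sold=1 ship[2->3]=1 ship[1->2]=1 ship[0->1]=1 prod=3 -> [21 1 12 1]
Step 9: demand=3,sold=1 ship[2->3]=1 ship[1->2]=1 ship[0->1]=1 prod=3 -> [23 1 12 1]
Step 10: demand=3,sold=1 ship[2->3]=1 ship[1->2]=1 ship[0->1]=1 prod=3 -> [25 1 12 1]
Step 11: demand=3,sold=1 ship[2->3]=1 ship[1->2]=1 ship[0->1]=1 prod=3 -> [27 1 12 1]
Step 12: demand=3,sold=1 ship[2->3]=1 ship[1->2]=1 ship[0->1]=1 prod=3 -> [29 1 12 1]
First stockout at step 7

7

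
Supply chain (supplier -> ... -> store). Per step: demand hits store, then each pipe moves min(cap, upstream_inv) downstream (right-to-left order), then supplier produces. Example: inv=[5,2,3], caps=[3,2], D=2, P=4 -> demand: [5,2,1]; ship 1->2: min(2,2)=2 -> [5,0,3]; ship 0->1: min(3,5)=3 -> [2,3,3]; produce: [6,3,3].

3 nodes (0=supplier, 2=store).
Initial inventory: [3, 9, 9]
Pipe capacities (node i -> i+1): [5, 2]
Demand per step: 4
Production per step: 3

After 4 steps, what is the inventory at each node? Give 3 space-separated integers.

Step 1: demand=4,sold=4 ship[1->2]=2 ship[0->1]=3 prod=3 -> inv=[3 10 7]
Step 2: demand=4,sold=4 ship[1->2]=2 ship[0->1]=3 prod=3 -> inv=[3 11 5]
Step 3: demand=4,sold=4 ship[1->2]=2 ship[0->1]=3 prod=3 -> inv=[3 12 3]
Step 4: demand=4,sold=3 ship[1->2]=2 ship[0->1]=3 prod=3 -> inv=[3 13 2]

3 13 2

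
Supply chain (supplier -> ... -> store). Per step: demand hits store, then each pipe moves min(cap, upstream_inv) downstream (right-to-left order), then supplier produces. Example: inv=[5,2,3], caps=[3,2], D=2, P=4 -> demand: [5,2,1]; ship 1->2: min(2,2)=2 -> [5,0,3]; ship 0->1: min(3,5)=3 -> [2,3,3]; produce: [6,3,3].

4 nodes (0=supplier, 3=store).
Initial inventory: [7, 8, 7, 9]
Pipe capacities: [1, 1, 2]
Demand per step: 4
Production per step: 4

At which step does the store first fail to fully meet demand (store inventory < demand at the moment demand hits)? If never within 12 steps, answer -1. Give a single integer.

Step 1: demand=4,sold=4 ship[2->3]=2 ship[1->2]=1 ship[0->1]=1 prod=4 -> [10 8 6 7]
Step 2: demand=4,sold=4 ship[2->3]=2 ship[1->2]=1 ship[0->1]=1 prod=4 -> [13 8 5 5]
Step 3: demand=4,sold=4 ship[2->3]=2 ship[1->2]=1 ship[0->1]=1 prod=4 -> [16 8 4 3]
Step 4: demand=4,sold=3 ship[2->3]=2 ship[1->2]=1 ship[0->1]=1 prod=4 -> [19 8 3 2]
Step 5: demand=4,sold=2 ship[2->3]=2 ship[1->2]=1 ship[0->1]=1 prod=4 -> [22 8 2 2]
Step 6: demand=4,sold=2 ship[2->3]=2 ship[1->2]=1 ship[0->1]=1 prod=4 -> [25 8 1 2]
Step 7: demand=4,sold=2 ship[2->3]=1 ship[1->2]=1 ship[0->1]=1 prod=4 -> [28 8 1 1]
Step 8: demand=4,sold=1 ship[2->3]=1 ship[1->2]=1 ship[0->1]=1 prod=4 -> [31 8 1 1]
Step 9: demand=4,sold=1 ship[2->3]=1 ship[1->2]=1 ship[0->1]=1 prod=4 -> [34 8 1 1]
Step 10: demand=4,sold=1 ship[2->3]=1 ship[1->2]=1 ship[0->1]=1 prod=4 -> [37 8 1 1]
Step 11: demand=4,sold=1 ship[2->3]=1 ship[1->2]=1 ship[0->1]=1 prod=4 -> [40 8 1 1]
Step 12: demand=4,sold=1 ship[2->3]=1 ship[1->2]=1 ship[0->1]=1 prod=4 -> [43 8 1 1]
First stockout at step 4

4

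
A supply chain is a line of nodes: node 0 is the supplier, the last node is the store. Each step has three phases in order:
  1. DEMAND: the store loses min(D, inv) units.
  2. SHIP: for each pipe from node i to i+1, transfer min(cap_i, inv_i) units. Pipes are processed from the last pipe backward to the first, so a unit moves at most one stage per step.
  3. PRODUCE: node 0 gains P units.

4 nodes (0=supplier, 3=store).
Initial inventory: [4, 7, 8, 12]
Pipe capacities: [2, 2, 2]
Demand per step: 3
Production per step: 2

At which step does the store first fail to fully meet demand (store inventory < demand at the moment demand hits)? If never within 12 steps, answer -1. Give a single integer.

Step 1: demand=3,sold=3 ship[2->3]=2 ship[1->2]=2 ship[0->1]=2 prod=2 -> [4 7 8 11]
Step 2: demand=3,sold=3 ship[2->3]=2 ship[1->2]=2 ship[0->1]=2 prod=2 -> [4 7 8 10]
Step 3: demand=3,sold=3 ship[2->3]=2 ship[1->2]=2 ship[0->1]=2 prod=2 -> [4 7 8 9]
Step 4: demand=3,sold=3 ship[2->3]=2 ship[1->2]=2 ship[0->1]=2 prod=2 -> [4 7 8 8]
Step 5: demand=3,sold=3 ship[2->3]=2 ship[1->2]=2 ship[0->1]=2 prod=2 -> [4 7 8 7]
Step 6: demand=3,sold=3 ship[2->3]=2 ship[1->2]=2 ship[0->1]=2 prod=2 -> [4 7 8 6]
Step 7: demand=3,sold=3 ship[2->3]=2 ship[1->2]=2 ship[0->1]=2 prod=2 -> [4 7 8 5]
Step 8: demand=3,sold=3 ship[2->3]=2 ship[1->2]=2 ship[0->1]=2 prod=2 -> [4 7 8 4]
Step 9: demand=3,sold=3 ship[2->3]=2 ship[1->2]=2 ship[0->1]=2 prod=2 -> [4 7 8 3]
Step 10: demand=3,sold=3 ship[2->3]=2 ship[1->2]=2 ship[0->1]=2 prod=2 -> [4 7 8 2]
Step 11: demand=3,sold=2 ship[2->3]=2 ship[1->2]=2 ship[0->1]=2 prod=2 -> [4 7 8 2]
Step 12: demand=3,sold=2 ship[2->3]=2 ship[1->2]=2 ship[0->1]=2 prod=2 -> [4 7 8 2]
First stockout at step 11

11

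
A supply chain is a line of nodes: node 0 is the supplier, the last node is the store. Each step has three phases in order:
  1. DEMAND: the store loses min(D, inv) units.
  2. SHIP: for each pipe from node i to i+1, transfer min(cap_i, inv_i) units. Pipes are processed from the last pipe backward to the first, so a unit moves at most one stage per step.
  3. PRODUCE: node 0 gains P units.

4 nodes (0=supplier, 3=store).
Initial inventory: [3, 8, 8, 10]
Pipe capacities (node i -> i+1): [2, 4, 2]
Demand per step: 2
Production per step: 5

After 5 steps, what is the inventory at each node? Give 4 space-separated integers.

Step 1: demand=2,sold=2 ship[2->3]=2 ship[1->2]=4 ship[0->1]=2 prod=5 -> inv=[6 6 10 10]
Step 2: demand=2,sold=2 ship[2->3]=2 ship[1->2]=4 ship[0->1]=2 prod=5 -> inv=[9 4 12 10]
Step 3: demand=2,sold=2 ship[2->3]=2 ship[1->2]=4 ship[0->1]=2 prod=5 -> inv=[12 2 14 10]
Step 4: demand=2,sold=2 ship[2->3]=2 ship[1->2]=2 ship[0->1]=2 prod=5 -> inv=[15 2 14 10]
Step 5: demand=2,sold=2 ship[2->3]=2 ship[1->2]=2 ship[0->1]=2 prod=5 -> inv=[18 2 14 10]

18 2 14 10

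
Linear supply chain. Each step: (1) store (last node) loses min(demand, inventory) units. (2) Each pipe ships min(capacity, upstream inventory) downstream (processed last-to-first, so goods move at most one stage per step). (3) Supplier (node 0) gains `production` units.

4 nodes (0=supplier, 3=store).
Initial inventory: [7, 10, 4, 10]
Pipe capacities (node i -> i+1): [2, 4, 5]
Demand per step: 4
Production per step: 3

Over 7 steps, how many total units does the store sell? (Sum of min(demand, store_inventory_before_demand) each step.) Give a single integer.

Step 1: sold=4 (running total=4) -> [8 8 4 10]
Step 2: sold=4 (running total=8) -> [9 6 4 10]
Step 3: sold=4 (running total=12) -> [10 4 4 10]
Step 4: sold=4 (running total=16) -> [11 2 4 10]
Step 5: sold=4 (running total=20) -> [12 2 2 10]
Step 6: sold=4 (running total=24) -> [13 2 2 8]
Step 7: sold=4 (running total=28) -> [14 2 2 6]

Answer: 28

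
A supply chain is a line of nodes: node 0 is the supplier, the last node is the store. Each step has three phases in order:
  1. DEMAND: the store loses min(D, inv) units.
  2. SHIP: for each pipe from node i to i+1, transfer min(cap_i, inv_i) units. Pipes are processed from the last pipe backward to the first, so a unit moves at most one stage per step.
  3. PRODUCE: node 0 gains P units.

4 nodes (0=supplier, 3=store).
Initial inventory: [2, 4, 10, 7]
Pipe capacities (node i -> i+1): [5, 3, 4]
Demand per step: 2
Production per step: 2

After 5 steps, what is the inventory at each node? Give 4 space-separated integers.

Step 1: demand=2,sold=2 ship[2->3]=4 ship[1->2]=3 ship[0->1]=2 prod=2 -> inv=[2 3 9 9]
Step 2: demand=2,sold=2 ship[2->3]=4 ship[1->2]=3 ship[0->1]=2 prod=2 -> inv=[2 2 8 11]
Step 3: demand=2,sold=2 ship[2->3]=4 ship[1->2]=2 ship[0->1]=2 prod=2 -> inv=[2 2 6 13]
Step 4: demand=2,sold=2 ship[2->3]=4 ship[1->2]=2 ship[0->1]=2 prod=2 -> inv=[2 2 4 15]
Step 5: demand=2,sold=2 ship[2->3]=4 ship[1->2]=2 ship[0->1]=2 prod=2 -> inv=[2 2 2 17]

2 2 2 17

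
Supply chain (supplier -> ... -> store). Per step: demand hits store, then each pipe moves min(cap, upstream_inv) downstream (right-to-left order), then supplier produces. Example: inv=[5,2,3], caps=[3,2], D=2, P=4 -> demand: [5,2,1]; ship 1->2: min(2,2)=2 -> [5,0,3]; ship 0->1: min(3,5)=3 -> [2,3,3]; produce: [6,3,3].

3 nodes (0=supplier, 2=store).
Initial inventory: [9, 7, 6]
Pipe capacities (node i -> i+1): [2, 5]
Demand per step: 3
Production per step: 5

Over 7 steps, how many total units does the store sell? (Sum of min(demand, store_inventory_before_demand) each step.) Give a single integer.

Step 1: sold=3 (running total=3) -> [12 4 8]
Step 2: sold=3 (running total=6) -> [15 2 9]
Step 3: sold=3 (running total=9) -> [18 2 8]
Step 4: sold=3 (running total=12) -> [21 2 7]
Step 5: sold=3 (running total=15) -> [24 2 6]
Step 6: sold=3 (running total=18) -> [27 2 5]
Step 7: sold=3 (running total=21) -> [30 2 4]

Answer: 21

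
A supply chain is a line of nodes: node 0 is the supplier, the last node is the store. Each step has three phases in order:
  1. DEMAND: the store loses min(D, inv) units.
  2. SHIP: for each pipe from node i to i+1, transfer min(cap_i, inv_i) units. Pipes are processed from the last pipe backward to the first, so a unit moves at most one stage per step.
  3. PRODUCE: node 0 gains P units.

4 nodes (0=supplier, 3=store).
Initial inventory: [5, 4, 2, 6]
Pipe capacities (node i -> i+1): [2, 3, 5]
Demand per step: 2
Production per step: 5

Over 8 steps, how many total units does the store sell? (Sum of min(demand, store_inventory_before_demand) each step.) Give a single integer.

Answer: 16

Derivation:
Step 1: sold=2 (running total=2) -> [8 3 3 6]
Step 2: sold=2 (running total=4) -> [11 2 3 7]
Step 3: sold=2 (running total=6) -> [14 2 2 8]
Step 4: sold=2 (running total=8) -> [17 2 2 8]
Step 5: sold=2 (running total=10) -> [20 2 2 8]
Step 6: sold=2 (running total=12) -> [23 2 2 8]
Step 7: sold=2 (running total=14) -> [26 2 2 8]
Step 8: sold=2 (running total=16) -> [29 2 2 8]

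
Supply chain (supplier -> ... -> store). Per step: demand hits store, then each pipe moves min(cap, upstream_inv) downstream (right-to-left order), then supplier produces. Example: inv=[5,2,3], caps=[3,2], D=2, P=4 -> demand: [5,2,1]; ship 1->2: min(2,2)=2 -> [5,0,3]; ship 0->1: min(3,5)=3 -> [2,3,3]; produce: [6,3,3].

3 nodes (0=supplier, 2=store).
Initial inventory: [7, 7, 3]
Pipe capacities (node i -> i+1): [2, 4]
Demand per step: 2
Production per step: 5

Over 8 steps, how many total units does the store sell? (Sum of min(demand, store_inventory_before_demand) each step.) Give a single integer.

Step 1: sold=2 (running total=2) -> [10 5 5]
Step 2: sold=2 (running total=4) -> [13 3 7]
Step 3: sold=2 (running total=6) -> [16 2 8]
Step 4: sold=2 (running total=8) -> [19 2 8]
Step 5: sold=2 (running total=10) -> [22 2 8]
Step 6: sold=2 (running total=12) -> [25 2 8]
Step 7: sold=2 (running total=14) -> [28 2 8]
Step 8: sold=2 (running total=16) -> [31 2 8]

Answer: 16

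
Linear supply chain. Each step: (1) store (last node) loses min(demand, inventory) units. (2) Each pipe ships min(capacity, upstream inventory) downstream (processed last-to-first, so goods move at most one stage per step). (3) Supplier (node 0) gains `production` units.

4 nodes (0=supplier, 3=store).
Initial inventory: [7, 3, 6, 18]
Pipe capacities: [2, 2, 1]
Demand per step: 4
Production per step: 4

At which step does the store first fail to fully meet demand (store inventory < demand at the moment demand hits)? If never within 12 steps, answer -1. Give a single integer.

Step 1: demand=4,sold=4 ship[2->3]=1 ship[1->2]=2 ship[0->1]=2 prod=4 -> [9 3 7 15]
Step 2: demand=4,sold=4 ship[2->3]=1 ship[1->2]=2 ship[0->1]=2 prod=4 -> [11 3 8 12]
Step 3: demand=4,sold=4 ship[2->3]=1 ship[1->2]=2 ship[0->1]=2 prod=4 -> [13 3 9 9]
Step 4: demand=4,sold=4 ship[2->3]=1 ship[1->2]=2 ship[0->1]=2 prod=4 -> [15 3 10 6]
Step 5: demand=4,sold=4 ship[2->3]=1 ship[1->2]=2 ship[0->1]=2 prod=4 -> [17 3 11 3]
Step 6: demand=4,sold=3 ship[2->3]=1 ship[1->2]=2 ship[0->1]=2 prod=4 -> [19 3 12 1]
Step 7: demand=4,sold=1 ship[2->3]=1 ship[1->2]=2 ship[0->1]=2 prod=4 -> [21 3 13 1]
Step 8: demand=4,sold=1 ship[2->3]=1 ship[1->2]=2 ship[0->1]=2 prod=4 -> [23 3 14 1]
Step 9: demand=4,sold=1 ship[2->3]=1 ship[1->2]=2 ship[0->1]=2 prod=4 -> [25 3 15 1]
Step 10: demand=4,sold=1 ship[2->3]=1 ship[1->2]=2 ship[0->1]=2 prod=4 -> [27 3 16 1]
Step 11: demand=4,sold=1 ship[2->3]=1 ship[1->2]=2 ship[0->1]=2 prod=4 -> [29 3 17 1]
Step 12: demand=4,sold=1 ship[2->3]=1 ship[1->2]=2 ship[0->1]=2 prod=4 -> [31 3 18 1]
First stockout at step 6

6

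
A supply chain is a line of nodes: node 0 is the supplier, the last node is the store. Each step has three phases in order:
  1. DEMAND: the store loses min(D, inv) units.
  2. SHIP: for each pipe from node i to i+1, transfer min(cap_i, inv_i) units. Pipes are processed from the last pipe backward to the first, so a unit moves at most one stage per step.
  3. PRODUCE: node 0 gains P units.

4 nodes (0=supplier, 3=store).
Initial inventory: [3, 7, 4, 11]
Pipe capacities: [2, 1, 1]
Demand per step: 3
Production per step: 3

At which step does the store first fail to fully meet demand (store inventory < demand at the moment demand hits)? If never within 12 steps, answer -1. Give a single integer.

Step 1: demand=3,sold=3 ship[2->3]=1 ship[1->2]=1 ship[0->1]=2 prod=3 -> [4 8 4 9]
Step 2: demand=3,sold=3 ship[2->3]=1 ship[1->2]=1 ship[0->1]=2 prod=3 -> [5 9 4 7]
Step 3: demand=3,sold=3 ship[2->3]=1 ship[1->2]=1 ship[0->1]=2 prod=3 -> [6 10 4 5]
Step 4: demand=3,sold=3 ship[2->3]=1 ship[1->2]=1 ship[0->1]=2 prod=3 -> [7 11 4 3]
Step 5: demand=3,sold=3 ship[2->3]=1 ship[1->2]=1 ship[0->1]=2 prod=3 -> [8 12 4 1]
Step 6: demand=3,sold=1 ship[2->3]=1 ship[1->2]=1 ship[0->1]=2 prod=3 -> [9 13 4 1]
Step 7: demand=3,sold=1 ship[2->3]=1 ship[1->2]=1 ship[0->1]=2 prod=3 -> [10 14 4 1]
Step 8: demand=3,sold=1 ship[2->3]=1 ship[1->2]=1 ship[0->1]=2 prod=3 -> [11 15 4 1]
Step 9: demand=3,sold=1 ship[2->3]=1 ship[1->2]=1 ship[0->1]=2 prod=3 -> [12 16 4 1]
Step 10: demand=3,sold=1 ship[2->3]=1 ship[1->2]=1 ship[0->1]=2 prod=3 -> [13 17 4 1]
Step 11: demand=3,sold=1 ship[2->3]=1 ship[1->2]=1 ship[0->1]=2 prod=3 -> [14 18 4 1]
Step 12: demand=3,sold=1 ship[2->3]=1 ship[1->2]=1 ship[0->1]=2 prod=3 -> [15 19 4 1]
First stockout at step 6

6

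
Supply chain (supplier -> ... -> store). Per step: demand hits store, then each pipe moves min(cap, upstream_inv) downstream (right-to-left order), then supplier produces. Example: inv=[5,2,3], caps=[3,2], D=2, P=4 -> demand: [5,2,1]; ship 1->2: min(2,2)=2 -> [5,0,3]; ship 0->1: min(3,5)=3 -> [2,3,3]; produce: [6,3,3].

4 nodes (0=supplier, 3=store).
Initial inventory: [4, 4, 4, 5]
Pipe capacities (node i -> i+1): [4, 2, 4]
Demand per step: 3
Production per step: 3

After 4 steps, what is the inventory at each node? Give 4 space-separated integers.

Step 1: demand=3,sold=3 ship[2->3]=4 ship[1->2]=2 ship[0->1]=4 prod=3 -> inv=[3 6 2 6]
Step 2: demand=3,sold=3 ship[2->3]=2 ship[1->2]=2 ship[0->1]=3 prod=3 -> inv=[3 7 2 5]
Step 3: demand=3,sold=3 ship[2->3]=2 ship[1->2]=2 ship[0->1]=3 prod=3 -> inv=[3 8 2 4]
Step 4: demand=3,sold=3 ship[2->3]=2 ship[1->2]=2 ship[0->1]=3 prod=3 -> inv=[3 9 2 3]

3 9 2 3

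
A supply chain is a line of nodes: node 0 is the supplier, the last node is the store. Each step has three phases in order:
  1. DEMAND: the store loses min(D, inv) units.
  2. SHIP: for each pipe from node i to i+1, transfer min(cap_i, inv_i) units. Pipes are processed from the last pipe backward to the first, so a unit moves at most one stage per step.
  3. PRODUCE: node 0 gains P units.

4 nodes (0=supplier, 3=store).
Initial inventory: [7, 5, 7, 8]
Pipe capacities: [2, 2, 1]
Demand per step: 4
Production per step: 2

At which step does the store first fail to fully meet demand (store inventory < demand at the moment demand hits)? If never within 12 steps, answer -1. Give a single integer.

Step 1: demand=4,sold=4 ship[2->3]=1 ship[1->2]=2 ship[0->1]=2 prod=2 -> [7 5 8 5]
Step 2: demand=4,sold=4 ship[2->3]=1 ship[1->2]=2 ship[0->1]=2 prod=2 -> [7 5 9 2]
Step 3: demand=4,sold=2 ship[2->3]=1 ship[1->2]=2 ship[0->1]=2 prod=2 -> [7 5 10 1]
Step 4: demand=4,sold=1 ship[2->3]=1 ship[1->2]=2 ship[0->1]=2 prod=2 -> [7 5 11 1]
Step 5: demand=4,sold=1 ship[2->3]=1 ship[1->2]=2 ship[0->1]=2 prod=2 -> [7 5 12 1]
Step 6: demand=4,sold=1 ship[2->3]=1 ship[1->2]=2 ship[0->1]=2 prod=2 -> [7 5 13 1]
Step 7: demand=4,sold=1 ship[2->3]=1 ship[1->2]=2 ship[0->1]=2 prod=2 -> [7 5 14 1]
Step 8: demand=4,sold=1 ship[2->3]=1 ship[1->2]=2 ship[0->1]=2 prod=2 -> [7 5 15 1]
Step 9: demand=4,sold=1 ship[2->3]=1 ship[1->2]=2 ship[0->1]=2 prod=2 -> [7 5 16 1]
Step 10: demand=4,sold=1 ship[2->3]=1 ship[1->2]=2 ship[0->1]=2 prod=2 -> [7 5 17 1]
Step 11: demand=4,sold=1 ship[2->3]=1 ship[1->2]=2 ship[0->1]=2 prod=2 -> [7 5 18 1]
Step 12: demand=4,sold=1 ship[2->3]=1 ship[1->2]=2 ship[0->1]=2 prod=2 -> [7 5 19 1]
First stockout at step 3

3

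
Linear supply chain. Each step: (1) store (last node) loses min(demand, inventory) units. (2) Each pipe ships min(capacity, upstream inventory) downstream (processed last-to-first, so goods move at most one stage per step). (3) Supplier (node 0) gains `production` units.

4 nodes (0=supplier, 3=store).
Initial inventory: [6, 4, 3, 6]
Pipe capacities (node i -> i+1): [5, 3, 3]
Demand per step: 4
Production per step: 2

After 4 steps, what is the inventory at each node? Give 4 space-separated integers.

Step 1: demand=4,sold=4 ship[2->3]=3 ship[1->2]=3 ship[0->1]=5 prod=2 -> inv=[3 6 3 5]
Step 2: demand=4,sold=4 ship[2->3]=3 ship[1->2]=3 ship[0->1]=3 prod=2 -> inv=[2 6 3 4]
Step 3: demand=4,sold=4 ship[2->3]=3 ship[1->2]=3 ship[0->1]=2 prod=2 -> inv=[2 5 3 3]
Step 4: demand=4,sold=3 ship[2->3]=3 ship[1->2]=3 ship[0->1]=2 prod=2 -> inv=[2 4 3 3]

2 4 3 3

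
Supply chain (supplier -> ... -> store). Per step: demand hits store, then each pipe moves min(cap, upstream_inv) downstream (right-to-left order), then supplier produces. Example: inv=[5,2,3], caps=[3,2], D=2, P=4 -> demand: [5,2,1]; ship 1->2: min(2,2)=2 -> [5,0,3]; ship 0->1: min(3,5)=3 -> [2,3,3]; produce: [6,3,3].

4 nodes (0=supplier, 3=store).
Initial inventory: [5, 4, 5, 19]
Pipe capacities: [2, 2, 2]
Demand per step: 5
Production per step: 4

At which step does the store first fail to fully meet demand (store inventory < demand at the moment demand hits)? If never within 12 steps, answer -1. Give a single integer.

Step 1: demand=5,sold=5 ship[2->3]=2 ship[1->2]=2 ship[0->1]=2 prod=4 -> [7 4 5 16]
Step 2: demand=5,sold=5 ship[2->3]=2 ship[1->2]=2 ship[0->1]=2 prod=4 -> [9 4 5 13]
Step 3: demand=5,sold=5 ship[2->3]=2 ship[1->2]=2 ship[0->1]=2 prod=4 -> [11 4 5 10]
Step 4: demand=5,sold=5 ship[2->3]=2 ship[1->2]=2 ship[0->1]=2 prod=4 -> [13 4 5 7]
Step 5: demand=5,sold=5 ship[2->3]=2 ship[1->2]=2 ship[0->1]=2 prod=4 -> [15 4 5 4]
Step 6: demand=5,sold=4 ship[2->3]=2 ship[1->2]=2 ship[0->1]=2 prod=4 -> [17 4 5 2]
Step 7: demand=5,sold=2 ship[2->3]=2 ship[1->2]=2 ship[0->1]=2 prod=4 -> [19 4 5 2]
Step 8: demand=5,sold=2 ship[2->3]=2 ship[1->2]=2 ship[0->1]=2 prod=4 -> [21 4 5 2]
Step 9: demand=5,sold=2 ship[2->3]=2 ship[1->2]=2 ship[0->1]=2 prod=4 -> [23 4 5 2]
Step 10: demand=5,sold=2 ship[2->3]=2 ship[1->2]=2 ship[0->1]=2 prod=4 -> [25 4 5 2]
Step 11: demand=5,sold=2 ship[2->3]=2 ship[1->2]=2 ship[0->1]=2 prod=4 -> [27 4 5 2]
Step 12: demand=5,sold=2 ship[2->3]=2 ship[1->2]=2 ship[0->1]=2 prod=4 -> [29 4 5 2]
First stockout at step 6

6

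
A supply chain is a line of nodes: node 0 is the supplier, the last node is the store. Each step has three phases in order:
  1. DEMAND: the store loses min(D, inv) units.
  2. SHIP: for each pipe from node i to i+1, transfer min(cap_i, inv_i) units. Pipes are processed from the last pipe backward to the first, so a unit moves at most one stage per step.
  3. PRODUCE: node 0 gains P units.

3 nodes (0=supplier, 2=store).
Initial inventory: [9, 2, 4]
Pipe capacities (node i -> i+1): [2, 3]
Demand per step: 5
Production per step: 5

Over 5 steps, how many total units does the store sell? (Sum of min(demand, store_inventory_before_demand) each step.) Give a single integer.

Step 1: sold=4 (running total=4) -> [12 2 2]
Step 2: sold=2 (running total=6) -> [15 2 2]
Step 3: sold=2 (running total=8) -> [18 2 2]
Step 4: sold=2 (running total=10) -> [21 2 2]
Step 5: sold=2 (running total=12) -> [24 2 2]

Answer: 12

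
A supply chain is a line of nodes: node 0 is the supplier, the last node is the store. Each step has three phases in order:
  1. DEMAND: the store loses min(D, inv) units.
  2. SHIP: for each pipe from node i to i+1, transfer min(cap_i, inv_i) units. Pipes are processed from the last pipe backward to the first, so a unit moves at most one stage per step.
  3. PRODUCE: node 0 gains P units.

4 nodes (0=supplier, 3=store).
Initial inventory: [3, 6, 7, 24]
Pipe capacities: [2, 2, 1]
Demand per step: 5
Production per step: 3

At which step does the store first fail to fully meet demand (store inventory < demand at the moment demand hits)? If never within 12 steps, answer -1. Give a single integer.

Step 1: demand=5,sold=5 ship[2->3]=1 ship[1->2]=2 ship[0->1]=2 prod=3 -> [4 6 8 20]
Step 2: demand=5,sold=5 ship[2->3]=1 ship[1->2]=2 ship[0->1]=2 prod=3 -> [5 6 9 16]
Step 3: demand=5,sold=5 ship[2->3]=1 ship[1->2]=2 ship[0->1]=2 prod=3 -> [6 6 10 12]
Step 4: demand=5,sold=5 ship[2->3]=1 ship[1->2]=2 ship[0->1]=2 prod=3 -> [7 6 11 8]
Step 5: demand=5,sold=5 ship[2->3]=1 ship[1->2]=2 ship[0->1]=2 prod=3 -> [8 6 12 4]
Step 6: demand=5,sold=4 ship[2->3]=1 ship[1->2]=2 ship[0->1]=2 prod=3 -> [9 6 13 1]
Step 7: demand=5,sold=1 ship[2->3]=1 ship[1->2]=2 ship[0->1]=2 prod=3 -> [10 6 14 1]
Step 8: demand=5,sold=1 ship[2->3]=1 ship[1->2]=2 ship[0->1]=2 prod=3 -> [11 6 15 1]
Step 9: demand=5,sold=1 ship[2->3]=1 ship[1->2]=2 ship[0->1]=2 prod=3 -> [12 6 16 1]
Step 10: demand=5,sold=1 ship[2->3]=1 ship[1->2]=2 ship[0->1]=2 prod=3 -> [13 6 17 1]
Step 11: demand=5,sold=1 ship[2->3]=1 ship[1->2]=2 ship[0->1]=2 prod=3 -> [14 6 18 1]
Step 12: demand=5,sold=1 ship[2->3]=1 ship[1->2]=2 ship[0->1]=2 prod=3 -> [15 6 19 1]
First stockout at step 6

6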